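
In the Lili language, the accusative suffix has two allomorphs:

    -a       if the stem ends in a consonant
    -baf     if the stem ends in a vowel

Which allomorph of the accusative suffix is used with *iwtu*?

-baf

*iwtu*: final sound = /u/, a vowel → -baf.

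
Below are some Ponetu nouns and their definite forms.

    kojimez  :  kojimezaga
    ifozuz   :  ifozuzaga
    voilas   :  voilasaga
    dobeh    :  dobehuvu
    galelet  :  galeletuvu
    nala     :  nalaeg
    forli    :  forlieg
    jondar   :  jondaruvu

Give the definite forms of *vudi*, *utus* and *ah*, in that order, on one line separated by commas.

The suffix is conditioned by the final sound: -aga when the stem ends in a sibilant (*kojimez*, *ifozuz*, *voilas*); -uvu when the stem ends in a non-sibilant consonant (*dobeh*, *galelet*, *jondar*); -eg when the stem ends in a vowel (*nala*, *forli*).
The final sound of *vudi* is /i/, which is a vowel, so the suffix is -eg, giving *vudieg*.
The final sound of *utus* is /s/, which is a sibilant, so the suffix is -aga, giving *utusaga*.
The final sound of *ah* is /h/, which is a non-sibilant consonant, so the suffix is -uvu, giving *ahuvu*.

vudieg, utusaga, ahuvu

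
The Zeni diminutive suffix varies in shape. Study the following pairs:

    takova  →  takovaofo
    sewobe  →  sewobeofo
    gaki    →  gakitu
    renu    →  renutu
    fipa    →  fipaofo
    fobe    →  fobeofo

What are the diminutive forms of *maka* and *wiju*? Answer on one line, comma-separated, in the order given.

makaofo, wijutu

The alternation tracks the last vowel of the stem — -tu when the last vowel of the stem is a high vowel (*gaki*, *renu*); -ofo when the last vowel of the stem is a non-high vowel (*takova*, *sewobe*, *fipa*, *fobe*).
*maka*: last vowel = /a/, a non-high vowel → -ofo → *makaofo*.
Since the last vowel of *wiju* is /u/ (a high vowel), it takes -tu, giving *wijutu*.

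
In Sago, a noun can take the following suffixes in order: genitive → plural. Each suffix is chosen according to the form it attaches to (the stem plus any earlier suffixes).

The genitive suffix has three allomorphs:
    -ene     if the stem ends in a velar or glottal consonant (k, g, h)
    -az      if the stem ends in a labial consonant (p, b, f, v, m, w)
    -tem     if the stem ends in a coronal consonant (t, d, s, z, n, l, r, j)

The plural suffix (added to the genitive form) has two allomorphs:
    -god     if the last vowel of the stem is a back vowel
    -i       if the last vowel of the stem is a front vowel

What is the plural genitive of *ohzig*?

ohzigenei

The final consonant of *ohzig* is /g/, which is velar/glottal, so the genitive suffix is -ene, giving *ohzigene*.
The genitive form *ohzigene* — last vowel /e/ (a front vowel) → -i → *ohzigenei*.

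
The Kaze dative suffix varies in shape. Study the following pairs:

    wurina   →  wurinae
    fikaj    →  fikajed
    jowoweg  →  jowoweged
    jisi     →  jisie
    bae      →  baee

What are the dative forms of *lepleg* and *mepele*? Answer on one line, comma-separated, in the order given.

lepleged, mepelee

The suffix is conditioned by the final sound: -ed when the stem ends in a consonant (*fikaj*, *jowoweg*); -e when the stem ends in a vowel (*wurina*, *jisi*, *bae*).
The final sound of *lepleg* is /g/, which is a consonant, so the suffix is -ed, giving *lepleged*.
*mepele*: final sound = /e/, a vowel → -e → *mepelee*.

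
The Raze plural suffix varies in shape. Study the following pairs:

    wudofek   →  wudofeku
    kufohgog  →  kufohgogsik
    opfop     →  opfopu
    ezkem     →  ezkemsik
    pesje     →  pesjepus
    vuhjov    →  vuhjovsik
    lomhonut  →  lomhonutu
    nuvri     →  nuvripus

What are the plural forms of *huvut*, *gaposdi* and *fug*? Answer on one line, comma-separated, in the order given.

The suffix is conditioned by the final sound: -u when the stem ends in a voiceless consonant (*wudofek*, *opfop*, *lomhonut*); -sik when the stem ends in a voiced consonant (*kufohgog*, *ezkem*, *vuhjov*); -pus when the stem ends in a vowel (*pesje*, *nuvri*).
*huvut* — final sound /t/ (a voiceless consonant) → -u → *huvutu*.
Since the final sound of *gaposdi* is /i/ (a vowel), it takes -pus, giving *gaposdipus*.
Since the final sound of *fug* is /g/ (a voiced consonant), it takes -sik, giving *fugsik*.

huvutu, gaposdipus, fugsik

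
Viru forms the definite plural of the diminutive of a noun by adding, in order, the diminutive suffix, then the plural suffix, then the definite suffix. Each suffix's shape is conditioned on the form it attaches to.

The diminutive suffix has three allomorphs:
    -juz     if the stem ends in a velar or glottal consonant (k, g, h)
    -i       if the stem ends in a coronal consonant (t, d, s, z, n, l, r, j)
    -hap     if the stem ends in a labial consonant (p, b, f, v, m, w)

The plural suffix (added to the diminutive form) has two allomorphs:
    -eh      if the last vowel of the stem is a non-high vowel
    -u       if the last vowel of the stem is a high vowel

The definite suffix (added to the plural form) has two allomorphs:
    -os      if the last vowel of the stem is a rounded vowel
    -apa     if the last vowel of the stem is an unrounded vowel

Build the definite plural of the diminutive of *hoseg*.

*hoseg* — final consonant /g/ (velar/glottal) → -juz → *hosegjuz*.
The diminutive form *hosegjuz* — last vowel /u/ (a high vowel) → -u → *hosegjuzu*.
The last vowel of the plural form *hosegjuzu* is /u/, which is a rounded vowel, so the definite suffix is -os, giving *hosegjuzuos*.

hosegjuzuos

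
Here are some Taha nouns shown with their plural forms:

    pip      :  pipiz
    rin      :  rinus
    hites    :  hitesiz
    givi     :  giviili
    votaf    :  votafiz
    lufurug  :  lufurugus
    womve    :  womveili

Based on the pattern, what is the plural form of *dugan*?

duganus

The alternation tracks the final sound of the stem — -iz when the stem ends in a voiceless consonant (*pip*, *hites*, *votaf*); -us when the stem ends in a voiced consonant (*rin*, *lufurug*); -ili when the stem ends in a vowel (*givi*, *womve*).
Since the final sound of *dugan* is /n/ (a voiced consonant), it takes -us, giving *duganus*.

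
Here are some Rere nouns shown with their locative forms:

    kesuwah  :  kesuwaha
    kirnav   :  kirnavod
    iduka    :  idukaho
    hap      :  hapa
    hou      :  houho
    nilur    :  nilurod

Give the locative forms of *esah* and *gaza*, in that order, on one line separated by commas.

The pattern is voicing of the final sound: -a when the stem ends in a voiceless consonant (*kesuwah*, *hap*); -od when the stem ends in a voiced consonant (*kirnav*, *nilur*); -ho when the stem ends in a vowel (*iduka*, *hou*).
*esah* — final sound /h/ (a voiceless consonant) → -a → *esaha*.
Since the final sound of *gaza* is /a/ (a vowel), it takes -ho, giving *gazaho*.

esaha, gazaho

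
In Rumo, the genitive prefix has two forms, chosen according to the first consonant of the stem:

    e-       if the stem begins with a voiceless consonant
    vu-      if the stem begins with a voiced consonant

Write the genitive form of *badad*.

vubadad

The first consonant of *badad* is /b/, which is voiced, so the prefix is vu-, giving *vubadad*.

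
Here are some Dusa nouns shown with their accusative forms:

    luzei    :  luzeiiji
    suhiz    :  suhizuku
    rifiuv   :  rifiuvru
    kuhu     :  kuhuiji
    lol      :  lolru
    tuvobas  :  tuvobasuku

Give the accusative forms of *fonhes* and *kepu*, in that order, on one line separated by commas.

fonhesuku, kepuiji

The pattern is sibilance of the final sound: -uku when the stem ends in a sibilant (*suhiz*, *tuvobas*); -ru when the stem ends in a non-sibilant consonant (*rifiuv*, *lol*); -iji when the stem ends in a vowel (*luzei*, *kuhu*).
Since the final sound of *fonhes* is /s/ (a sibilant), it takes -uku, giving *fonhesuku*.
Since the final sound of *kepu* is /u/ (a vowel), it takes -iji, giving *kepuiji*.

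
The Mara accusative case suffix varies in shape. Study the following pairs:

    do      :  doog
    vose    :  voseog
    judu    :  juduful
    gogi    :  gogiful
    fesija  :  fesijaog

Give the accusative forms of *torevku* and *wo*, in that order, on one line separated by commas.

The suffix is conditioned by the last vowel: -ful when the last vowel of the stem is a high vowel (*judu*, *gogi*); -og when the last vowel of the stem is a non-high vowel (*do*, *vose*, *fesija*).
*torevku* — last vowel /u/ (a high vowel) → -ful → *torevkuful*.
Since the last vowel of *wo* is /o/ (a non-high vowel), it takes -og, giving *woog*.

torevkuful, woog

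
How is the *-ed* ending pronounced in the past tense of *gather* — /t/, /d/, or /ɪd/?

The stem *gather* ends in a voiced sound other than /d/.
The -ed suffix is realized as /ɪd/ after /t, d/; as /t/ after other voiceless consonants; and as /d/ after other voiced sounds.
So -ed on *gather* is pronounced /d/.

/d/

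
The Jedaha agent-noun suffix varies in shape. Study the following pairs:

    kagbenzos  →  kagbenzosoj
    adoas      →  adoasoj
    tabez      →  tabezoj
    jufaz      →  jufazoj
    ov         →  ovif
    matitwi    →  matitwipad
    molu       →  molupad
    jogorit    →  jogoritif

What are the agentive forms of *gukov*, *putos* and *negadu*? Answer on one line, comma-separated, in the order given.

gukovif, putosoj, negadupad

Looking at the final sound of each stem: -oj when the stem ends in a sibilant (*kagbenzos*, *adoas*, *tabez*, *jufaz*); -if when the stem ends in a non-sibilant consonant (*ov*, *jogorit*); -pad when the stem ends in a vowel (*matitwi*, *molu*).
*gukov* — final sound /v/ (a non-sibilant consonant) → -if → *gukovif*.
The final sound of *putos* is /s/, which is a sibilant, so the suffix is -oj, giving *putosoj*.
*negadu* — final sound /u/ (a vowel) → -pad → *negadupad*.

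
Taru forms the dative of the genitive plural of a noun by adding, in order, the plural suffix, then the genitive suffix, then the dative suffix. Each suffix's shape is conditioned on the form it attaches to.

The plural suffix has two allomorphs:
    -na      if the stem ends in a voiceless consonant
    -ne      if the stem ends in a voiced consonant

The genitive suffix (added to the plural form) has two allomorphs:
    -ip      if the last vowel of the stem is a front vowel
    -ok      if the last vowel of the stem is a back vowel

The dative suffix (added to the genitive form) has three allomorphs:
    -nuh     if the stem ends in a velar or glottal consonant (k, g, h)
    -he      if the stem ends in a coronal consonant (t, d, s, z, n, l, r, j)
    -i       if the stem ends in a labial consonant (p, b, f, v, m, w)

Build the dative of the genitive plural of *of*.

The final consonant of *of* is /f/, which is voiceless, so the plural suffix is -na, giving *ofna*.
The plural form *ofna* — last vowel /a/ (a back vowel) → -ok → *ofnaok*.
The final consonant of the genitive form *ofnaok* is /k/, which is velar/glottal, so the dative suffix is -nuh, giving *ofnaoknuh*.

ofnaoknuh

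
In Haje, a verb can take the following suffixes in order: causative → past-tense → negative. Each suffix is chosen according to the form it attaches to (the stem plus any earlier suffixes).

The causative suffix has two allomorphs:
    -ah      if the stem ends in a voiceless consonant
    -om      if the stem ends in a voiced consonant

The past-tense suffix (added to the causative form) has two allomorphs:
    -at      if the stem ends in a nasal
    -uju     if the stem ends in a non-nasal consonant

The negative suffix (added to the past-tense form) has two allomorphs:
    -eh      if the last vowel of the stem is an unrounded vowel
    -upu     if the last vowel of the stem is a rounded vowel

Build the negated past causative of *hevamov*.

Since the final consonant of *hevamov* is /v/ (voiced), it takes -om, giving *hevamovom*.
The causative form *hevamovom*: final consonant = /m/, a nasal → -at → *hevamovomat*.
The past-tense form *hevamovomat*: last vowel = /a/, an unrounded vowel → -eh → *hevamovomateh*.

hevamovomateh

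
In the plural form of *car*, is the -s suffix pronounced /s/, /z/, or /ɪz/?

/z/

The stem *car* ends in a voiced non-sibilant sound.
The plural suffix surfaces as /ɪz/ after sibilants, /s/ after other voiceless consonants, and /z/ after other voiced sounds.
So the plural -s on *car* is pronounced /z/.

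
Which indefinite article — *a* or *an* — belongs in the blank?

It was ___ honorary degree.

The indefinite article is chosen by the initial *sound* of the following word, not its spelling.
*honorary* begins with the sound /ɒ/ (silent h) — a vowel sound.
So the article is *an*: It was an honorary degree.

an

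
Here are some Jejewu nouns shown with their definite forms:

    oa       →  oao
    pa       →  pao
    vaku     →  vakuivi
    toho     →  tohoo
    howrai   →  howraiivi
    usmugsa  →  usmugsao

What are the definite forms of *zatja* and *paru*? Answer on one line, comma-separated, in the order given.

zatjao, paruivi

The pattern is height harmony: -ivi when the last vowel of the stem is a high vowel (*vaku*, *howrai*); -o when the last vowel of the stem is a non-high vowel (*oa*, *pa*, *toho*, *usmugsa*).
*zatja*: last vowel = /a/, a non-high vowel → -o → *zatjao*.
*paru* — last vowel /u/ (a high vowel) → -ivi → *paruivi*.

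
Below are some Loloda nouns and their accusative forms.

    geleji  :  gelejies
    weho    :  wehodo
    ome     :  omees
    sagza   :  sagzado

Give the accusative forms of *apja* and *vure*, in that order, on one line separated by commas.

apjado, vurees

The pattern is front/back vowel harmony: -es when the last vowel of the stem is a front vowel (*geleji*, *ome*); -do when the last vowel of the stem is a back vowel (*weho*, *sagza*).
*apja* — last vowel /a/ (a back vowel) → -do → *apjado*.
*vure* — last vowel /e/ (a front vowel) → -es → *vurees*.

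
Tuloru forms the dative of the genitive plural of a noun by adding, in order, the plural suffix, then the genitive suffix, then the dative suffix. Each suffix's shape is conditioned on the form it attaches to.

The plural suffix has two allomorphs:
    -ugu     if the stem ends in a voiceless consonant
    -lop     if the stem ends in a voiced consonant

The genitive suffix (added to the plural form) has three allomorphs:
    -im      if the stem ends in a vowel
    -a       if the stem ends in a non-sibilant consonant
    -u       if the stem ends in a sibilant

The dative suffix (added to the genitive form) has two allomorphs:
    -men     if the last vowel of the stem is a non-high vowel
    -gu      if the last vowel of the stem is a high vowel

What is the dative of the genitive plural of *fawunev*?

Since the final consonant of *fawunev* is /v/ (voiced), it takes -lop, giving *fawunevlop*.
The plural form *fawunevlop* — final sound /p/ (a non-sibilant consonant) → -a → *fawunevlopa*.
The genitive form *fawunevlopa*: last vowel = /a/, a non-high vowel → -men → *fawunevlopamen*.

fawunevlopamen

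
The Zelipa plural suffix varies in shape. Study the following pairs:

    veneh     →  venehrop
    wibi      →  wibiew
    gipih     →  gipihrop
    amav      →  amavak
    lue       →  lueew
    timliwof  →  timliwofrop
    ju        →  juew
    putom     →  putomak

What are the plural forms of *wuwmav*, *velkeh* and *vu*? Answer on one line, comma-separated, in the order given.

wuwmavak, velkehrop, vuew

The suffix is conditioned by the final sound: -rop when the stem ends in a voiceless consonant (*veneh*, *gipih*, *timliwof*); -ak when the stem ends in a voiced consonant (*amav*, *putom*); -ew when the stem ends in a vowel (*wibi*, *lue*, *ju*).
Since the final sound of *wuwmav* is /v/ (a voiced consonant), it takes -ak, giving *wuwmavak*.
Since the final sound of *velkeh* is /h/ (a voiceless consonant), it takes -rop, giving *velkehrop*.
The final sound of *vu* is /u/, which is a vowel, so the suffix is -ew, giving *vuew*.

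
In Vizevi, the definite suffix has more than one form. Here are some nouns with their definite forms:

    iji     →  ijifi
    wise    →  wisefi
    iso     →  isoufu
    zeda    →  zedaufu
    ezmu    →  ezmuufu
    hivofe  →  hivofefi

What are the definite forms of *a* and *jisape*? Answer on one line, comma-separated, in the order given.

aufu, jisapefi

Looking at the last vowel of each stem: -fi when the last vowel of the stem is a front vowel (*iji*, *wise*, *hivofe*); -ufu when the last vowel of the stem is a back vowel (*iso*, *zeda*, *ezmu*).
*a*: last vowel = /a/, a back vowel → -ufu → *aufu*.
*jisape*: last vowel = /e/, a front vowel → -fi → *jisapefi*.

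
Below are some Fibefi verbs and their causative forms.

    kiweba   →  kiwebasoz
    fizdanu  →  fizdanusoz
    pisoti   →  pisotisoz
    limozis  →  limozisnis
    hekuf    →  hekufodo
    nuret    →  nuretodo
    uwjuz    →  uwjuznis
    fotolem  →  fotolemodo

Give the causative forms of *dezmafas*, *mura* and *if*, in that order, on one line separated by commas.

dezmafasnis, murasoz, ifodo

Looking at the final sound of each stem: -nis when the stem ends in a sibilant (*limozis*, *uwjuz*); -odo when the stem ends in a non-sibilant consonant (*hekuf*, *nuret*, *fotolem*); -soz when the stem ends in a vowel (*kiweba*, *fizdanu*, *pisoti*).
The final sound of *dezmafas* is /s/, which is a sibilant, so the suffix is -nis, giving *dezmafasnis*.
*mura*: final sound = /a/, a vowel → -soz → *murasoz*.
*if* — final sound /f/ (a non-sibilant consonant) → -odo → *ifodo*.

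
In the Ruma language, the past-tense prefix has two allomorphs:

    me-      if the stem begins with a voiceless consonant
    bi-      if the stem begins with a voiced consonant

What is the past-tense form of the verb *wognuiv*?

biwognuiv

*wognuiv*: first consonant = /w/, voiced → bi- → *biwognuiv*.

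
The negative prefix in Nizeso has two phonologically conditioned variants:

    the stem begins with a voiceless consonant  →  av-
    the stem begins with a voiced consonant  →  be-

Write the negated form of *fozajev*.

avfozajev

*fozajev*: first consonant = /f/, voiceless → av- → *avfozajev*.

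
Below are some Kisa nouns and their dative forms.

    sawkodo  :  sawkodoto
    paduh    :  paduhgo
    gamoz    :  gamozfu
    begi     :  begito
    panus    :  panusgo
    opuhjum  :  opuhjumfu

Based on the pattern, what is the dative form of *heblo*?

hebloto

The suffix is conditioned by the final sound: -go when the stem ends in a voiceless consonant (*paduh*, *panus*); -fu when the stem ends in a voiced consonant (*gamoz*, *opuhjum*); -to when the stem ends in a vowel (*sawkodo*, *begi*).
*heblo*: final sound = /o/, a vowel → -to → *hebloto*.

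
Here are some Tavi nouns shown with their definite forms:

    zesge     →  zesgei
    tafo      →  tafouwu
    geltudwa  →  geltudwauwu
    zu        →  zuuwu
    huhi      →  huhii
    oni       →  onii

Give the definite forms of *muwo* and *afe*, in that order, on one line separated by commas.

The pattern is front/back vowel harmony: -i when the last vowel of the stem is a front vowel (*zesge*, *huhi*, *oni*); -uwu when the last vowel of the stem is a back vowel (*tafo*, *geltudwa*, *zu*).
Since the last vowel of *muwo* is /o/ (a back vowel), it takes -uwu, giving *muwouwu*.
*afe* — last vowel /e/ (a front vowel) → -i → *afei*.

muwouwu, afei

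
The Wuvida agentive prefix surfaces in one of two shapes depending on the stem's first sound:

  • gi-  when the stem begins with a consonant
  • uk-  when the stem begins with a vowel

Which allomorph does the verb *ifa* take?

uk-

Since the first sound of *ifa* is /i/ (a vowel), it takes uk-.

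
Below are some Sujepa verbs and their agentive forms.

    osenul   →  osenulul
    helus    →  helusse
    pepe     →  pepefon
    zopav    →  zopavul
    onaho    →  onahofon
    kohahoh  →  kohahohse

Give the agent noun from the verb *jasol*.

The pattern is voicing of the final sound: -se when the stem ends in a voiceless consonant (*helus*, *kohahoh*); -ul when the stem ends in a voiced consonant (*osenul*, *zopav*); -fon when the stem ends in a vowel (*pepe*, *onaho*).
The final sound of *jasol* is /l/, which is a voiced consonant, so the suffix is -ul, giving *jasolul*.

jasolul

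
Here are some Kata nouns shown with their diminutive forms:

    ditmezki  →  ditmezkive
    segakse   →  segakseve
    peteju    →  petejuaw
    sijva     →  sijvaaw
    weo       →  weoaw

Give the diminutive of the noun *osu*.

osuaw

Looking at the last vowel of each stem: -ve when the last vowel of the stem is a front vowel (*ditmezki*, *segakse*); -aw when the last vowel of the stem is a back vowel (*peteju*, *sijva*, *weo*).
*osu* — last vowel /u/ (a back vowel) → -aw → *osuaw*.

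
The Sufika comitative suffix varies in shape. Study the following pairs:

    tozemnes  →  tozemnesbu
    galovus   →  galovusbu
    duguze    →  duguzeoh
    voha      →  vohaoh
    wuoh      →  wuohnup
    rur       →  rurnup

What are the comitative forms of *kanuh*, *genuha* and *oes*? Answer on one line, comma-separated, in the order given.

Looking at the final sound of each stem: -bu when the stem ends in a sibilant (*tozemnes*, *galovus*); -nup when the stem ends in a non-sibilant consonant (*wuoh*, *rur*); -oh when the stem ends in a vowel (*duguze*, *voha*).
*kanuh*: final sound = /h/, a non-sibilant consonant → -nup → *kanuhnup*.
The final sound of *genuha* is /a/, which is a vowel, so the suffix is -oh, giving *genuhaoh*.
*oes*: final sound = /s/, a sibilant → -bu → *oesbu*.

kanuhnup, genuhaoh, oesbu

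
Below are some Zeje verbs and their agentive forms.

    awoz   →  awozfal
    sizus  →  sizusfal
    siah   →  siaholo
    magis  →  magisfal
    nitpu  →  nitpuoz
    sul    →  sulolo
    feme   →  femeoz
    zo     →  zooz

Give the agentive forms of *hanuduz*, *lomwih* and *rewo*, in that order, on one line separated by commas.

Looking at the final sound of each stem: -fal when the stem ends in a sibilant (*awoz*, *sizus*, *magis*); -olo when the stem ends in a non-sibilant consonant (*siah*, *sul*); -oz when the stem ends in a vowel (*nitpu*, *feme*, *zo*).
*hanuduz*: final sound = /z/, a sibilant → -fal → *hanuduzfal*.
*lomwih*: final sound = /h/, a non-sibilant consonant → -olo → *lomwiholo*.
The final sound of *rewo* is /o/, which is a vowel, so the suffix is -oz, giving *rewooz*.

hanuduzfal, lomwiholo, rewooz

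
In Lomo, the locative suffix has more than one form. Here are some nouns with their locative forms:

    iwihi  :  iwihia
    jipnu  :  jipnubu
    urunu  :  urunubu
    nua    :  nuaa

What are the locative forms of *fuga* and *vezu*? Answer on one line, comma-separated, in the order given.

fugaa, vezubu

The alternation tracks the last vowel of the stem — -bu when the last vowel of the stem is a rounded vowel (*jipnu*, *urunu*); -a when the last vowel of the stem is an unrounded vowel (*iwihi*, *nua*).
The last vowel of *fuga* is /a/, which is an unrounded vowel, so the suffix is -a, giving *fugaa*.
*vezu* — last vowel /u/ (a rounded vowel) → -bu → *vezubu*.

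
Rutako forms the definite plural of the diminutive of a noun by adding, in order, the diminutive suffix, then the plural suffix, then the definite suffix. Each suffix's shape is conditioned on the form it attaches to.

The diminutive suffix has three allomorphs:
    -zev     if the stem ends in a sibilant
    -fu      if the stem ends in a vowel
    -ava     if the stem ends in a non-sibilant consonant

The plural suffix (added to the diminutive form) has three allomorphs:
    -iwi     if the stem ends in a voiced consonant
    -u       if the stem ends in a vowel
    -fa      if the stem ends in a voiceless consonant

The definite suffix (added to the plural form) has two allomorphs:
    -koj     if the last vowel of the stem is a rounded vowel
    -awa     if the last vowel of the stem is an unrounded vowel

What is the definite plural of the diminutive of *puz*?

Since the final sound of *puz* is /z/ (a sibilant), it takes -zev, giving *puzzev*.
The final sound of the diminutive form *puzzev* is /v/, which is a voiced consonant, so the plural suffix is -iwi, giving *puzzeviwi*.
Since the last vowel of the plural form *puzzeviwi* is /i/ (an unrounded vowel), it takes -awa, giving *puzzeviwiawa*.

puzzeviwiawa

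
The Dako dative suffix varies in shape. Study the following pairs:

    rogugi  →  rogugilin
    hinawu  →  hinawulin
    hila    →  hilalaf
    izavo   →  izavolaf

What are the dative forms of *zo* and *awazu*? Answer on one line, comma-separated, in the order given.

zolaf, awazulin

Looking at the last vowel of each stem: -lin when the last vowel of the stem is a high vowel (*rogugi*, *hinawu*); -laf when the last vowel of the stem is a non-high vowel (*hila*, *izavo*).
Since the last vowel of *zo* is /o/ (a non-high vowel), it takes -laf, giving *zolaf*.
Since the last vowel of *awazu* is /u/ (a high vowel), it takes -lin, giving *awazulin*.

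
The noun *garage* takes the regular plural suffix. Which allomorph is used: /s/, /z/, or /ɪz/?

The stem *garage* ends in a sibilant (/s, z, ʃ, ʒ, tʃ, dʒ/).
The plural suffix surfaces as /ɪz/ after sibilants, /s/ after other voiceless consonants, and /z/ after other voiced sounds.
So the plural -s on *garage* is pronounced /ɪz/.

/ɪz/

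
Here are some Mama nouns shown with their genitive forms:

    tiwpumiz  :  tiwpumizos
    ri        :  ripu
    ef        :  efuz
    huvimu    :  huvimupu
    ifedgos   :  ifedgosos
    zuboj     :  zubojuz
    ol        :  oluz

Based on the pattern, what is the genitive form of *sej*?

sejuz

Looking at the final sound of each stem: -os when the stem ends in a sibilant (*tiwpumiz*, *ifedgos*); -uz when the stem ends in a non-sibilant consonant (*ef*, *zuboj*, *ol*); -pu when the stem ends in a vowel (*ri*, *huvimu*).
Since the final sound of *sej* is /j/ (a non-sibilant consonant), it takes -uz, giving *sejuz*.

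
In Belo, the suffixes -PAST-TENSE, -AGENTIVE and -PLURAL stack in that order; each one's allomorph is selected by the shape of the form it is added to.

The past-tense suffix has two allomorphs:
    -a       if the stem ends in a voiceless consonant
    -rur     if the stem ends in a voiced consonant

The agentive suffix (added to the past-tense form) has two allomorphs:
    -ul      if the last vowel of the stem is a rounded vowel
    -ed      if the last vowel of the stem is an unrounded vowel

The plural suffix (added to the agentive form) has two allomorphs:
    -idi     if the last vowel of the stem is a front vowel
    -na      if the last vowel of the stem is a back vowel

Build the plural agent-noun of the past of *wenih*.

wenihaedidi

Since the final consonant of *wenih* is /h/ (voiceless), it takes -a, giving *weniha*.
Since the last vowel of the past-tense form *weniha* is /a/ (an unrounded vowel), it takes -ed, giving *wenihaed*.
The last vowel of the agentive form *wenihaed* is /e/, which is a front vowel, so the plural suffix is -idi, giving *wenihaedidi*.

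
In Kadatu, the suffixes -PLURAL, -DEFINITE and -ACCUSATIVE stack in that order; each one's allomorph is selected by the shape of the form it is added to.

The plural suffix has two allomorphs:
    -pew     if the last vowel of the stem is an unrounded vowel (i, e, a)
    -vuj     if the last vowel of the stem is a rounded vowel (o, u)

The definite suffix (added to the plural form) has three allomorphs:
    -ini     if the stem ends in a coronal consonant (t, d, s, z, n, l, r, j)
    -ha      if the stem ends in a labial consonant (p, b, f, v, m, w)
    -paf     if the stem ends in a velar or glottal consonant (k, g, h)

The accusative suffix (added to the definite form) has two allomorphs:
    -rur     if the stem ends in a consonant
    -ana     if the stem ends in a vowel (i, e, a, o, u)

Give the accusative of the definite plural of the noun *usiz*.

The last vowel of *usiz* is /i/, which is an unrounded vowel, so the plural suffix is -pew, giving *usizpew*.
The plural form *usizpew* — final consonant /w/ (labial) → -ha → *usizpewha*.
The final sound of the definite form *usizpewha* is /a/, which is a vowel, so the accusative suffix is -ana, giving *usizpewhaana*.

usizpewhaana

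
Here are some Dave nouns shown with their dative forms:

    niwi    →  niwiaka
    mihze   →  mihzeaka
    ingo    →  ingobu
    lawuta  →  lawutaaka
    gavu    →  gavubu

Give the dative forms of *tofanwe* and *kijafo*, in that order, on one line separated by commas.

tofanweaka, kijafobu

The pattern is rounding harmony: -bu when the last vowel of the stem is a rounded vowel (*ingo*, *gavu*); -aka when the last vowel of the stem is an unrounded vowel (*niwi*, *mihze*, *lawuta*).
*tofanwe* — last vowel /e/ (an unrounded vowel) → -aka → *tofanweaka*.
*kijafo* — last vowel /o/ (a rounded vowel) → -bu → *kijafobu*.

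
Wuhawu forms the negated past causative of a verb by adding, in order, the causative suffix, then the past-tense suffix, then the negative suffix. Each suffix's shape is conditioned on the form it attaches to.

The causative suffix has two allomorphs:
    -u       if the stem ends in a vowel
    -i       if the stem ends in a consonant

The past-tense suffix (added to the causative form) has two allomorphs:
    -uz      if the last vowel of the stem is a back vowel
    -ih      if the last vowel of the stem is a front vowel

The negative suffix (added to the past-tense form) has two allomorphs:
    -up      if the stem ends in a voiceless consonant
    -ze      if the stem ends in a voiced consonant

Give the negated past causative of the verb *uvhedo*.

uvhedouuzze

The final sound of *uvhedo* is /o/, which is a vowel, so the causative suffix is -u, giving *uvhedou*.
The last vowel of the causative form *uvhedou* is /u/, which is a back vowel, so the past-tense suffix is -uz, giving *uvhedouuz*.
The final consonant of the past-tense form *uvhedouuz* is /z/, which is voiced, so the negative suffix is -ze, giving *uvhedouuzze*.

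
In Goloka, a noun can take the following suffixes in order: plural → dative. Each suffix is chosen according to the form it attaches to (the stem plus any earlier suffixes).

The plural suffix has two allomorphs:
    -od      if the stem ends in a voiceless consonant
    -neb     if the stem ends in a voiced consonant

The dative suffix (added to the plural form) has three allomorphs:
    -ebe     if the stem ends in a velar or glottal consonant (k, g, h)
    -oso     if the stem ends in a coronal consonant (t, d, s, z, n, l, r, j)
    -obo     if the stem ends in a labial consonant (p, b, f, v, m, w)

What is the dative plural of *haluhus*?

*haluhus* — final consonant /s/ (voiceless) → -od → *haluhusod*.
The plural form *haluhusod*: final consonant = /d/, coronal → -oso → *haluhusodoso*.

haluhusodoso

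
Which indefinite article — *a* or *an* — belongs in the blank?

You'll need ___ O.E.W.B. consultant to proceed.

an

The indefinite article is chosen by the initial *sound* of the following word, not its spelling.
The initialism *O.E.W.B.* is read letter by letter; the first letter, O, is pronounced /oʊ/, which begins with a vowel sound.
So the article is *an*: You'll need an O.E.W.B. consultant to proceed.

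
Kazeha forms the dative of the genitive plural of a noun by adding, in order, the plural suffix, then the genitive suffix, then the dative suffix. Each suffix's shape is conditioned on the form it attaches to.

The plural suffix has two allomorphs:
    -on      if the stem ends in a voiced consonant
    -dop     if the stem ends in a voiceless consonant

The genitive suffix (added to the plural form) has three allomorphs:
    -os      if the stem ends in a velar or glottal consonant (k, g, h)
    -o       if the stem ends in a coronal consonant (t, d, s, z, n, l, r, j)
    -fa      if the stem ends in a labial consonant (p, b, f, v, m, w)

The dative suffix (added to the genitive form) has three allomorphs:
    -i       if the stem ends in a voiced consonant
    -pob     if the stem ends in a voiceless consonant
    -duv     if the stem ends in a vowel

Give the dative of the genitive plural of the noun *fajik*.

fajikdopfaduv

*fajik* — final consonant /k/ (voiceless) → -dop → *fajikdop*.
The plural form *fajikdop*: final consonant = /p/, labial → -fa → *fajikdopfa*.
The final sound of the genitive form *fajikdopfa* is /a/, which is a vowel, so the dative suffix is -duv, giving *fajikdopfaduv*.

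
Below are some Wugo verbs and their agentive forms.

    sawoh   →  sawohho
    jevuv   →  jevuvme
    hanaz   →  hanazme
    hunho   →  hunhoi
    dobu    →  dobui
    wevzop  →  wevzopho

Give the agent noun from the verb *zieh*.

ziehho

The pattern is voicing of the final sound: -ho when the stem ends in a voiceless consonant (*sawoh*, *wevzop*); -me when the stem ends in a voiced consonant (*jevuv*, *hanaz*); -i when the stem ends in a vowel (*hunho*, *dobu*).
The final sound of *zieh* is /h/, which is a voiceless consonant, so the suffix is -ho, giving *ziehho*.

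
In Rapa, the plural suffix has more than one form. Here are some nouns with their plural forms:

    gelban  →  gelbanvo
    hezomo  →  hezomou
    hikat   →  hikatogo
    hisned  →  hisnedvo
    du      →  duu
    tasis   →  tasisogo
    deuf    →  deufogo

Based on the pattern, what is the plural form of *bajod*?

Looking at the final sound of each stem: -ogo when the stem ends in a voiceless consonant (*hikat*, *tasis*, *deuf*); -vo when the stem ends in a voiced consonant (*gelban*, *hisned*); -u when the stem ends in a vowel (*hezomo*, *du*).
*bajod*: final sound = /d/, a voiced consonant → -vo → *bajodvo*.

bajodvo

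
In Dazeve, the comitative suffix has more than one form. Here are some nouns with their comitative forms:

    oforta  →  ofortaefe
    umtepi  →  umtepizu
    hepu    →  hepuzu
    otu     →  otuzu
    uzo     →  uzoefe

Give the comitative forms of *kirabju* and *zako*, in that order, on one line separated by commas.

kirabjuzu, zakoefe

The pattern is height harmony: -zu when the last vowel of the stem is a high vowel (*umtepi*, *hepu*, *otu*); -efe when the last vowel of the stem is a non-high vowel (*oforta*, *uzo*).
The last vowel of *kirabju* is /u/, which is a high vowel, so the suffix is -zu, giving *kirabjuzu*.
*zako* — last vowel /o/ (a non-high vowel) → -efe → *zakoefe*.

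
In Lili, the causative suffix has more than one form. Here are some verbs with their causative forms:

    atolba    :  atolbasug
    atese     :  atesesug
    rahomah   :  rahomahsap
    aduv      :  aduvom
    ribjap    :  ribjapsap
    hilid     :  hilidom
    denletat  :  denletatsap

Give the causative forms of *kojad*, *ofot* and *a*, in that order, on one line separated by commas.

The suffix is conditioned by the final sound: -sap when the stem ends in a voiceless consonant (*rahomah*, *ribjap*, *denletat*); -om when the stem ends in a voiced consonant (*aduv*, *hilid*); -sug when the stem ends in a vowel (*atolba*, *atese*).
Since the final sound of *kojad* is /d/ (a voiced consonant), it takes -om, giving *kojadom*.
Since the final sound of *ofot* is /t/ (a voiceless consonant), it takes -sap, giving *ofotsap*.
*a*: final sound = /a/, a vowel → -sug → *asug*.

kojadom, ofotsap, asug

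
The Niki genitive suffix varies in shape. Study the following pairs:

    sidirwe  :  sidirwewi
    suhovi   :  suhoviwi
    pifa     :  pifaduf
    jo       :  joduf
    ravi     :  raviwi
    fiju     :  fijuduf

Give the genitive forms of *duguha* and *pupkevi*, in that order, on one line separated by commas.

duguhaduf, pupkeviwi

The pattern is front/back vowel harmony: -wi when the last vowel of the stem is a front vowel (*sidirwe*, *suhovi*, *ravi*); -duf when the last vowel of the stem is a back vowel (*pifa*, *jo*, *fiju*).
*duguha* — last vowel /a/ (a back vowel) → -duf → *duguhaduf*.
*pupkevi*: last vowel = /i/, a front vowel → -wi → *pupkeviwi*.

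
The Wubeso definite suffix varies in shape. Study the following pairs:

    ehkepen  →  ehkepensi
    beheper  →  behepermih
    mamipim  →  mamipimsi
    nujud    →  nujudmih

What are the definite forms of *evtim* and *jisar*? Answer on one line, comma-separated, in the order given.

evtimsi, jisarmih

The suffix is conditioned by the final consonant: -si when the stem ends in a nasal (*ehkepen*, *mamipim*); -mih when the stem ends in a non-nasal consonant (*beheper*, *nujud*).
The final consonant of *evtim* is /m/, which is a nasal, so the suffix is -si, giving *evtimsi*.
*jisar*: final consonant = /r/, non-nasal → -mih → *jisarmih*.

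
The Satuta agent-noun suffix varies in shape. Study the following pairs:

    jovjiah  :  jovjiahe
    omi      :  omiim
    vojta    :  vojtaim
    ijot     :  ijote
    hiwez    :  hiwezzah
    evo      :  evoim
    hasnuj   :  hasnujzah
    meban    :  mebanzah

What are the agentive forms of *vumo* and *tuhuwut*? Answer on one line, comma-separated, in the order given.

vumoim, tuhuwute

The alternation tracks the final sound of the stem — -e when the stem ends in a voiceless consonant (*jovjiah*, *ijot*); -zah when the stem ends in a voiced consonant (*hiwez*, *hasnuj*, *meban*); -im when the stem ends in a vowel (*omi*, *vojta*, *evo*).
*vumo*: final sound = /o/, a vowel → -im → *vumoim*.
The final sound of *tuhuwut* is /t/, which is a voiceless consonant, so the suffix is -e, giving *tuhuwute*.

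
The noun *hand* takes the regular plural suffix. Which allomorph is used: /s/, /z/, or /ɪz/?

The stem *hand* ends in a voiced non-sibilant sound.
The plural suffix surfaces as /ɪz/ after sibilants, /s/ after other voiceless consonants, and /z/ after other voiced sounds.
So the plural -s on *hand* is pronounced /z/.

/z/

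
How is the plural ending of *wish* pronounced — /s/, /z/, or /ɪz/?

/ɪz/

The stem *wish* ends in a sibilant (/s, z, ʃ, ʒ, tʃ, dʒ/).
The plural suffix surfaces as /ɪz/ after sibilants, /s/ after other voiceless consonants, and /z/ after other voiced sounds.
So the plural -s on *wish* is pronounced /ɪz/.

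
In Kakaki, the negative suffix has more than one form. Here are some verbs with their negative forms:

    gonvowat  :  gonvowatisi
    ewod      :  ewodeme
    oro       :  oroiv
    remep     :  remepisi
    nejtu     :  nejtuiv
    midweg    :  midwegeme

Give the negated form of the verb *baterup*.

baterupisi

The pattern is voicing of the final sound: -isi when the stem ends in a voiceless consonant (*gonvowat*, *remep*); -eme when the stem ends in a voiced consonant (*ewod*, *midweg*); -iv when the stem ends in a vowel (*oro*, *nejtu*).
*baterup*: final sound = /p/, a voiceless consonant → -isi → *baterupisi*.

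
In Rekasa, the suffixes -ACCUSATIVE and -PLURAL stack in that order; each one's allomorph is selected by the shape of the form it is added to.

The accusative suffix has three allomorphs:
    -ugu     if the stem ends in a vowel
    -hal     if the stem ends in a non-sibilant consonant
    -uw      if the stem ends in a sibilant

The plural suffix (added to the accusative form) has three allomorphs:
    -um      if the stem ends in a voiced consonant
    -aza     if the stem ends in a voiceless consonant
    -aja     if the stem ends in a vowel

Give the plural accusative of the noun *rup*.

The final sound of *rup* is /p/, which is a non-sibilant consonant, so the accusative suffix is -hal, giving *ruphal*.
The accusative form *ruphal*: final sound = /l/, a voiced consonant → -um → *ruphalum*.

ruphalum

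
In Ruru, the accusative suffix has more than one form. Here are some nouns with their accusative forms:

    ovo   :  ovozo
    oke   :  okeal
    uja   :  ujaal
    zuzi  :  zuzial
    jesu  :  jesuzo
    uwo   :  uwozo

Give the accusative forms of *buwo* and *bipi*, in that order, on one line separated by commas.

buwozo, bipial

The pattern is rounding harmony: -zo when the last vowel of the stem is a rounded vowel (*ovo*, *jesu*, *uwo*); -al when the last vowel of the stem is an unrounded vowel (*oke*, *uja*, *zuzi*).
The last vowel of *buwo* is /o/, which is a rounded vowel, so the suffix is -zo, giving *buwozo*.
Since the last vowel of *bipi* is /i/ (an unrounded vowel), it takes -al, giving *bipial*.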